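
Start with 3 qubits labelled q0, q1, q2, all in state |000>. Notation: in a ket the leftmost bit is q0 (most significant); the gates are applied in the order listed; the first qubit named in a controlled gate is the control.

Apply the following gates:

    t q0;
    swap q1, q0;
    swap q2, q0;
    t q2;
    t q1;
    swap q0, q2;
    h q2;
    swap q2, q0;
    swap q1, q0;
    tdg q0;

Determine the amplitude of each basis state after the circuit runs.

The resulting statevector has amplitude sqrt(2)/2 on |000>, sqrt(2)/2 on |010>, and 0 on every other basis state.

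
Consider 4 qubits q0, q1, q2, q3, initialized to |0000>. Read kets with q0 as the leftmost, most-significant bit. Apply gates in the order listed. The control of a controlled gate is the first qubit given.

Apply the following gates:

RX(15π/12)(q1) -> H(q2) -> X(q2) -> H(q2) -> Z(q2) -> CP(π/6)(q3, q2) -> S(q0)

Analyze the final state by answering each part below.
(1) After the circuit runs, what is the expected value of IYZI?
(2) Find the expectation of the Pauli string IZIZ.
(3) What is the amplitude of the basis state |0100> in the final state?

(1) The observable IYZI averages to sqrt(2)/2. Key observation: the block from step 2 through step 5 cancels to the identity and can be dropped.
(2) The observable IZIZ averages to -sqrt(2)/2.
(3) |0100> carries amplitude -I*sqrt(sqrt(2) + 2)/2 in the final state.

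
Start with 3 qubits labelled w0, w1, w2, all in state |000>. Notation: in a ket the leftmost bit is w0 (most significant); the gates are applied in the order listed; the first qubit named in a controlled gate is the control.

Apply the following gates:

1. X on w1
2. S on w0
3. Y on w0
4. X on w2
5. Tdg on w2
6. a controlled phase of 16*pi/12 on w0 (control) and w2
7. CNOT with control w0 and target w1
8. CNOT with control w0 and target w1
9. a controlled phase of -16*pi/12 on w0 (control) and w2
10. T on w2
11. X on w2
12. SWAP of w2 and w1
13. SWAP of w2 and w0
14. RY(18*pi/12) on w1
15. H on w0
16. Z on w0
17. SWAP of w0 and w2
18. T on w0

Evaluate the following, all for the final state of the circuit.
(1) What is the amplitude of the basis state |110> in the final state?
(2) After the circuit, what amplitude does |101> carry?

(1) The amplitude on |110> is exp(3*I*pi/4)/2.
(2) |101> carries amplitude -exp(3*I*pi/4)/2 in the final state.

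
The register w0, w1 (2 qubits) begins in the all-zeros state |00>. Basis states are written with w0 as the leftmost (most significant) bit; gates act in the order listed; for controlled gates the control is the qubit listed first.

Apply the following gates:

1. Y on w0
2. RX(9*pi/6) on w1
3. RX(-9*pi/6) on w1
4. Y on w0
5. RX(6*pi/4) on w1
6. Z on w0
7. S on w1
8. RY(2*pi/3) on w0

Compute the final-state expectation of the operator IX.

The expectation value of IX is -1. Key observation: gates 1-4 undo each other exactly, leaving only the rest of the circuit to track.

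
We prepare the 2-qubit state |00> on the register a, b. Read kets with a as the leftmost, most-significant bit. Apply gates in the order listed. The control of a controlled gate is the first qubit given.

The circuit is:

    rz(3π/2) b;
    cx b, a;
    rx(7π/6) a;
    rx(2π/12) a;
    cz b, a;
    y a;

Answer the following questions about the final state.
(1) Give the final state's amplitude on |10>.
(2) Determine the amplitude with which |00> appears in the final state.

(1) The amplitude on |10> is exp(3*I*pi/4)/2.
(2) |00> carries amplitude sqrt(3)*exp(I*pi/4)/2 in the final state.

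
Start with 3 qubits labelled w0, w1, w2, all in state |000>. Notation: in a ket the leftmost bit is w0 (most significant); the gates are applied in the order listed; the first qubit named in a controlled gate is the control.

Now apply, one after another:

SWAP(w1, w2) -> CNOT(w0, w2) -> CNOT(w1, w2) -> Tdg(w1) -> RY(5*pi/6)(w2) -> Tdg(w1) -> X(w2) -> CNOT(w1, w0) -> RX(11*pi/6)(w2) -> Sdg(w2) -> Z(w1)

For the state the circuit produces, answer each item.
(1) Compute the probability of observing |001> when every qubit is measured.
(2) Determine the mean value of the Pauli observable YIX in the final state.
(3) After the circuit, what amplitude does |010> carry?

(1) Outcome |001> occurs with probability 1/8.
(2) The observable YIX averages to 0.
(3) |010> carries amplitude 0 in the final state.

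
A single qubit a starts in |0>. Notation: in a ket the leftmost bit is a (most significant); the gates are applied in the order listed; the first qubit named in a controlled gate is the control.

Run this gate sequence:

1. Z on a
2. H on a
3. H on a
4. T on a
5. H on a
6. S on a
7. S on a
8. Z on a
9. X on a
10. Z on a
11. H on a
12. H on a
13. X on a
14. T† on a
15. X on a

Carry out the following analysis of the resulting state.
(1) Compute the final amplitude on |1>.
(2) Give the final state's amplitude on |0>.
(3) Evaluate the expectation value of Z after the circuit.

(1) The amplitude on |1> is -sqrt(2)/2.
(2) The final state's coefficient on |0> equals -sqrt(2)*exp(3*I*pi/4)/2.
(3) The expectation value of Z is 0.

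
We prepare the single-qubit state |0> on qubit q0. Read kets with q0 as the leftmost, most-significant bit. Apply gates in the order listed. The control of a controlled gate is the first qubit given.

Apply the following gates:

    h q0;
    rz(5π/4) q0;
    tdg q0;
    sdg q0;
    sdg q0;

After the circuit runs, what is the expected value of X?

The expectation value of X is 1.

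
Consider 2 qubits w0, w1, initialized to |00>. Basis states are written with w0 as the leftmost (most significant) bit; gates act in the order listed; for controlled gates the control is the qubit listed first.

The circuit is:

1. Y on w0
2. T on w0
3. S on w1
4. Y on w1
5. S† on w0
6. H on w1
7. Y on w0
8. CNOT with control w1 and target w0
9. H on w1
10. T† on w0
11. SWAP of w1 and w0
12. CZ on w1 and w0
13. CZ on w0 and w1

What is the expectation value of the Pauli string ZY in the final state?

The observable ZY averages to sqrt(2)/2.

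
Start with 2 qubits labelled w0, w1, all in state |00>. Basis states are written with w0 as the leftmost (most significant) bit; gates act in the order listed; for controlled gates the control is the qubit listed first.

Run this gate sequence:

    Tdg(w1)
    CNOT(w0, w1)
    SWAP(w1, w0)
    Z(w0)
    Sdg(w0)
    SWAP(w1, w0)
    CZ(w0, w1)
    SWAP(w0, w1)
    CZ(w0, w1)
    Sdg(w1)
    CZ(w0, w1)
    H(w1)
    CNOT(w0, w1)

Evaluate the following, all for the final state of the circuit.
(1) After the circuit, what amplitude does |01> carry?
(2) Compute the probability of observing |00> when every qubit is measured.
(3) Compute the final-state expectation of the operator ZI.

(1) The final state's coefficient on |01> equals sqrt(2)/2.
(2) Outcome |00> occurs with probability 1/2.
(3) In the final state, ZI has expectation 1.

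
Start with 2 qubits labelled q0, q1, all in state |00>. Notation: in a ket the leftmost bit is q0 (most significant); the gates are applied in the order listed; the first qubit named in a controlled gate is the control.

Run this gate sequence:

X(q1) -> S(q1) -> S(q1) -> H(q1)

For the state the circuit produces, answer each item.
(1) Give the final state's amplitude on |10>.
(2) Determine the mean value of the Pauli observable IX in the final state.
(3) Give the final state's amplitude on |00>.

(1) The amplitude on |10> is 0.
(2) The observable IX averages to -1.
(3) |00> carries amplitude -sqrt(2)/2 in the final state.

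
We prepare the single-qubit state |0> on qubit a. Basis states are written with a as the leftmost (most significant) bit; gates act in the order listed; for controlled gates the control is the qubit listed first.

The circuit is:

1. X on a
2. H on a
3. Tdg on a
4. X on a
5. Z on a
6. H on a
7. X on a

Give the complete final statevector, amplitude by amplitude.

After the circuit, the state carries amplitude 1/2 + exp(3*I*pi/4)/2 on |0>, -1/2 + exp(3*I*pi/4)/2 on |1>.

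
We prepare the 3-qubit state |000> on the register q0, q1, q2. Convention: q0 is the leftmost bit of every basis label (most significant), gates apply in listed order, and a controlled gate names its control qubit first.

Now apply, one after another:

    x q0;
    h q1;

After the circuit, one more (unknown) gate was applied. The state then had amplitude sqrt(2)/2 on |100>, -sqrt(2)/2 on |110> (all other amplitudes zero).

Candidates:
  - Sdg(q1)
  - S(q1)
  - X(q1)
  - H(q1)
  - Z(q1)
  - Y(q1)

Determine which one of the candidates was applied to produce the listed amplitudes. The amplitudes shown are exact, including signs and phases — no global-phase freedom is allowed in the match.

It was Z(q1) that produced the state shown.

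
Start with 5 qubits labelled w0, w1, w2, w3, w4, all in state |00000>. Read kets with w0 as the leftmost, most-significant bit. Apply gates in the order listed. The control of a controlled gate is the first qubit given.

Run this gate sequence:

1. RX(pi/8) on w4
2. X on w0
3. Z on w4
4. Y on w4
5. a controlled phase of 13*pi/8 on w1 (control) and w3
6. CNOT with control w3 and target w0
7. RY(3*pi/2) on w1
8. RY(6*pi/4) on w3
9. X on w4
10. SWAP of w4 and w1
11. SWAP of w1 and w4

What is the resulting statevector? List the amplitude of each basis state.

The resulting statevector has amplitude I*cos(pi/16)/2 on |10000>, sin(pi/16)/2 on |10001>, -I*cos(pi/16)/2 on |10010>, -sin(pi/16)/2 on |10011>, -I*cos(pi/16)/2 on |11000>, -sin(pi/16)/2 on |11001>, I*cos(pi/16)/2 on |11010>, sin(pi/16)/2 on |11011>, and 0 on every other basis state.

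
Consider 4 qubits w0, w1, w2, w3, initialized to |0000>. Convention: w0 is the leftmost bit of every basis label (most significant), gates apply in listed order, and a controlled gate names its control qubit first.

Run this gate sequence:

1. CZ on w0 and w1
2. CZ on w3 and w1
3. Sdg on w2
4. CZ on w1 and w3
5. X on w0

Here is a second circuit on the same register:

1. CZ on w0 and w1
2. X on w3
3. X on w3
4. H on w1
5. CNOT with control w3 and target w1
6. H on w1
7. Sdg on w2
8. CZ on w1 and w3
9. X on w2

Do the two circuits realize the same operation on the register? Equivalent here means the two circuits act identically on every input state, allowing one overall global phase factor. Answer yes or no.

No — the two circuits implement different unitaries, even allowing a global phase.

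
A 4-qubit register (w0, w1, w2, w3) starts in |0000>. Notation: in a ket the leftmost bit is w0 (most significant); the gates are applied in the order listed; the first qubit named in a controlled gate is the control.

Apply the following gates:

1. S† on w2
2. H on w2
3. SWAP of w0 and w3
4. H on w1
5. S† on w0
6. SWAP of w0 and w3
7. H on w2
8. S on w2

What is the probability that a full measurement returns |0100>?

Outcome |0100> occurs with probability 1/2.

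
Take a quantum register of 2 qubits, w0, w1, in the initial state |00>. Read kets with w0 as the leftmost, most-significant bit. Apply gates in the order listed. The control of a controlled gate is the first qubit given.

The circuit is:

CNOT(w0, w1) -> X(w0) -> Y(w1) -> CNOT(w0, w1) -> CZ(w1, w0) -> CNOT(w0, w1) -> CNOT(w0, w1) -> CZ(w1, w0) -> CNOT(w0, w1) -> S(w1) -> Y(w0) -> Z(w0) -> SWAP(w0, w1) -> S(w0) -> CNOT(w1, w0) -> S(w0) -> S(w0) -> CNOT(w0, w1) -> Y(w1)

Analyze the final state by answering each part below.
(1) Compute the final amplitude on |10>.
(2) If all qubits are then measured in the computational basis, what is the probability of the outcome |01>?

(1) The final state's coefficient on |10> equals -I.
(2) A full measurement returns |01> with probability 0.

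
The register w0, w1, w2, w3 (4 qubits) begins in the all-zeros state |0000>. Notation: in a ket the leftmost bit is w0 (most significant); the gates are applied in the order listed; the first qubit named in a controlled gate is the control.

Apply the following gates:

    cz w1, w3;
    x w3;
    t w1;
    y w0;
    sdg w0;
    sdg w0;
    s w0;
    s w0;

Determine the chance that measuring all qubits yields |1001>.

A full measurement returns |1001> with probability 1.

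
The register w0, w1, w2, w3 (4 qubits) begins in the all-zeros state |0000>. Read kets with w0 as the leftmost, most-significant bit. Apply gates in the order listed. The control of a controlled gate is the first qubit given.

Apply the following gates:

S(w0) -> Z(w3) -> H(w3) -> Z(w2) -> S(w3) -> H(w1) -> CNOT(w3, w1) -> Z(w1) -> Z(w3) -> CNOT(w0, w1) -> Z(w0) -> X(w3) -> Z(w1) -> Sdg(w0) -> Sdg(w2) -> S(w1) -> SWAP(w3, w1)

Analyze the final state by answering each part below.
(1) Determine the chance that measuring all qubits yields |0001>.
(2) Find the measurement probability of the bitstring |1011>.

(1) A full measurement returns |0001> with probability 1/4.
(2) Outcome |1011> occurs with probability 0.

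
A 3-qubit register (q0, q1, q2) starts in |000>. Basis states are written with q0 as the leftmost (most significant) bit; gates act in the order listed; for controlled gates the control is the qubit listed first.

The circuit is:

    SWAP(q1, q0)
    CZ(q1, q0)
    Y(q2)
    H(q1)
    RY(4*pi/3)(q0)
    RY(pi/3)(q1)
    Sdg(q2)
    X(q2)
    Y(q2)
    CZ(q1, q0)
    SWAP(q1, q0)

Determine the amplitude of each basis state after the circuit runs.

The final amplitudes are 0 on |000>, I*(-sqrt(6) + sqrt(2))/8 on |001>, 0 on |010>, I*(-sqrt(6) + 3*sqrt(2))/8 on |011>, 0 on |100>, I*(-sqrt(6) - sqrt(2))/8 on |101>, 0 on |110>, I*(-3*sqrt(2) - sqrt(6))/8 on |111>.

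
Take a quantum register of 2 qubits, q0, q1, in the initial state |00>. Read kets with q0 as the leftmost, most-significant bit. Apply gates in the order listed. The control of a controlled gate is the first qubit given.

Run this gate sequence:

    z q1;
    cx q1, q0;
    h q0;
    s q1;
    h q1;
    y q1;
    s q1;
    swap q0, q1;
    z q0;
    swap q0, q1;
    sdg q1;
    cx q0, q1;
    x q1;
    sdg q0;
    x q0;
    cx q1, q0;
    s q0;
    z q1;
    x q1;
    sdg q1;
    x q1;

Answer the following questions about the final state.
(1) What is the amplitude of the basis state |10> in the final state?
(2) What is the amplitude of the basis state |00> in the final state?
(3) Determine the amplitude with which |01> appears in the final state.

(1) The amplitude on |10> is -I/2.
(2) |00> carries amplitude I/2 in the final state.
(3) |01> carries amplitude I/2 in the final state.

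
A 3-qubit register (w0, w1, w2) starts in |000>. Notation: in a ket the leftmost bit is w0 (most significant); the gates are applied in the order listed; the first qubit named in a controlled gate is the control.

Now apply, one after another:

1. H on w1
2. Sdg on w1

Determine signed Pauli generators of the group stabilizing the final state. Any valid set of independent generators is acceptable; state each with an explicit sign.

The final state is stabilized by the group generated by -IYI, +ZII, +IIZ; other independent generating sets are equally valid.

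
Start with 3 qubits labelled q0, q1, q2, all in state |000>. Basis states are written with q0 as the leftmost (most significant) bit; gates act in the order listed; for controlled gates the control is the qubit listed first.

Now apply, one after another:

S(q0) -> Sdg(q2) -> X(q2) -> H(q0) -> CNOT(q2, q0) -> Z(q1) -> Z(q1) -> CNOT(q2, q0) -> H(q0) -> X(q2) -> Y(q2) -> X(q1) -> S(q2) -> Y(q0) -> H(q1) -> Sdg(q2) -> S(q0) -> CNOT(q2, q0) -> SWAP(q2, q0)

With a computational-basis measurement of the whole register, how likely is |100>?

A full measurement returns |100> with probability 1/2. Key observation: the block from step 3 through step 10 cancels to the identity and can be dropped.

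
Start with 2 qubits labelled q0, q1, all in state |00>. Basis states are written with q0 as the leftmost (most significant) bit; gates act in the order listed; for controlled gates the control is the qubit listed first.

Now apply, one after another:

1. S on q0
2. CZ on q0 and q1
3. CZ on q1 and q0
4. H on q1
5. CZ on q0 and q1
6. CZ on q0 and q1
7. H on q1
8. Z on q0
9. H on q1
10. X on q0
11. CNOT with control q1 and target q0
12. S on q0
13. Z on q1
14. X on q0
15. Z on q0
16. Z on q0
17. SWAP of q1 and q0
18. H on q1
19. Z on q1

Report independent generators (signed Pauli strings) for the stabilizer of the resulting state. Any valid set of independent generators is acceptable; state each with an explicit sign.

One valid set of independent stabilizer generators is +YZ, -ZX (any independent generating set of the same group is equally correct). Key observation: gates 4-7 undo each other exactly, leaving only the rest of the circuit to track.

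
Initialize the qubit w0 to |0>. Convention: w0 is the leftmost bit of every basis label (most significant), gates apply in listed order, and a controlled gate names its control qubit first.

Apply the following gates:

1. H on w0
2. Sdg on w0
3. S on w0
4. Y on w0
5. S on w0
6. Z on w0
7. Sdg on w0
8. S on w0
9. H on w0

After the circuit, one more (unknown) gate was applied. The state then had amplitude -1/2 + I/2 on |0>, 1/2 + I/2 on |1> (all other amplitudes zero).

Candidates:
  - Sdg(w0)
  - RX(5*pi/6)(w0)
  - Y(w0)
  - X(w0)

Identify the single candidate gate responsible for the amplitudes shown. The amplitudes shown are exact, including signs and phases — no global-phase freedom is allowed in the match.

The applied gate was Y(w0).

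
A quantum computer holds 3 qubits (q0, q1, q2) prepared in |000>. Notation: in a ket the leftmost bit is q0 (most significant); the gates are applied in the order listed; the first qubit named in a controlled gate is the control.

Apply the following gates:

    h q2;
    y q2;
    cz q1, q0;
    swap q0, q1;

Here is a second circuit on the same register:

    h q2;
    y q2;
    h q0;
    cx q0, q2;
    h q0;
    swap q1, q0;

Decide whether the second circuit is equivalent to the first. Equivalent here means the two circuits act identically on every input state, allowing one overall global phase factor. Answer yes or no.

No — the two circuits implement different unitaries, even allowing a global phase.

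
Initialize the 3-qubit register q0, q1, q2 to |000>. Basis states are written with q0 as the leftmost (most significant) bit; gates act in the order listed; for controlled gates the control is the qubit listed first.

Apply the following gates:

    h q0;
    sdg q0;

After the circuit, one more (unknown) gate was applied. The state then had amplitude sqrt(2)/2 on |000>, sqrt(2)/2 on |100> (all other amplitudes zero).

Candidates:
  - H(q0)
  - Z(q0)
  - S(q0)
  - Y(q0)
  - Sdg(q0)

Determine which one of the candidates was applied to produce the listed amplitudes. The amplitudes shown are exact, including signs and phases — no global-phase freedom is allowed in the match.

The applied gate was S(q0).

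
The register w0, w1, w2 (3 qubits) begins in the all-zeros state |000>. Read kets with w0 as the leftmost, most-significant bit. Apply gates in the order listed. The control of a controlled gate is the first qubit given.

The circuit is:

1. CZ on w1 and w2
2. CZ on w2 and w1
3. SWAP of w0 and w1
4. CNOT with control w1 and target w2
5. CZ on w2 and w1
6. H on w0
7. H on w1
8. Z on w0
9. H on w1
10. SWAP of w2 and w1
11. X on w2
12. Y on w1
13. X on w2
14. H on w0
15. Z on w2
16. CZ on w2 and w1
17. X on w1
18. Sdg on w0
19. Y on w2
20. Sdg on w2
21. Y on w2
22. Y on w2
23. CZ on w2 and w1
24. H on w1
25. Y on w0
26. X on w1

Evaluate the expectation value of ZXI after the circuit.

The observable ZXI averages to 1.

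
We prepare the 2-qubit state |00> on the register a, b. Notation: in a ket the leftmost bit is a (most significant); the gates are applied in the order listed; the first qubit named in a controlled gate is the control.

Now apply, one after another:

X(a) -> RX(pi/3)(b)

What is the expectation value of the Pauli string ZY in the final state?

The expectation value of ZY is sqrt(3)/2.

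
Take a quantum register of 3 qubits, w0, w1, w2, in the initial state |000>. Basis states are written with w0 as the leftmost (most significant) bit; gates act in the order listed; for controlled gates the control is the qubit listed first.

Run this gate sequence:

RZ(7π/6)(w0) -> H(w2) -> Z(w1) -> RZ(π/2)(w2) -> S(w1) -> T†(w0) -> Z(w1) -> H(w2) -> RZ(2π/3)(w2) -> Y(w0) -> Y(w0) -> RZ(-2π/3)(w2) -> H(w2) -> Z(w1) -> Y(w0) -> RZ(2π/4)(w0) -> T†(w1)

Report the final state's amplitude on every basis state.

The final amplitudes are -sqrt(2)*exp(11*I*pi/12)/2 on |100>, sqrt(2)*exp(5*I*pi/12)/2 on |101>, and 0 on every other basis state. Key observation: steps 7-14 multiply out to the identity, so the circuit reduces to the remaining gates.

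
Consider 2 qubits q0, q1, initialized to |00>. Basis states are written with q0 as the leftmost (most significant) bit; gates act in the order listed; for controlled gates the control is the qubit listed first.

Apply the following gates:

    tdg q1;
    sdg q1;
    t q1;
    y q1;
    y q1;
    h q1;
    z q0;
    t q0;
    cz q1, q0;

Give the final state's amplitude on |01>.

The final state's coefficient on |01> equals sqrt(2)/2.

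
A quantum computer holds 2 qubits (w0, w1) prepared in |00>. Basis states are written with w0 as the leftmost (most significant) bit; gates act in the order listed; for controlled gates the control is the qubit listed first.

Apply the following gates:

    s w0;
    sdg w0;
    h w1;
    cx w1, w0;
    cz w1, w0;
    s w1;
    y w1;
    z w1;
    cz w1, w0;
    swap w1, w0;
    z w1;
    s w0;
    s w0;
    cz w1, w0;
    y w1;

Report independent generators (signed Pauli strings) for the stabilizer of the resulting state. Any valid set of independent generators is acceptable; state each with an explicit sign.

The stabilizer group can be generated by -XY, +ZZ, among other valid generating sets.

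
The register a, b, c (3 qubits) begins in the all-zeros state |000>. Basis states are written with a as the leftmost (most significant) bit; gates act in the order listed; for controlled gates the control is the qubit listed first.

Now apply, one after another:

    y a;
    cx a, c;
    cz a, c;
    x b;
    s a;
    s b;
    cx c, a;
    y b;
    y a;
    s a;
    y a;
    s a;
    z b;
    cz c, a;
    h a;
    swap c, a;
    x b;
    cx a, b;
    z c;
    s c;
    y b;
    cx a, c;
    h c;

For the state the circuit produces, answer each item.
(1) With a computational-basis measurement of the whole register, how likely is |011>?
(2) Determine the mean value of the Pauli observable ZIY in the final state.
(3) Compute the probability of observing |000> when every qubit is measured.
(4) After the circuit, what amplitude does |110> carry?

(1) A full measurement returns |011> with probability 0.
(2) The observable ZIY averages to 1.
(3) A full measurement returns |000> with probability 0.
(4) The amplitude on |110> is -1/2 + I/2.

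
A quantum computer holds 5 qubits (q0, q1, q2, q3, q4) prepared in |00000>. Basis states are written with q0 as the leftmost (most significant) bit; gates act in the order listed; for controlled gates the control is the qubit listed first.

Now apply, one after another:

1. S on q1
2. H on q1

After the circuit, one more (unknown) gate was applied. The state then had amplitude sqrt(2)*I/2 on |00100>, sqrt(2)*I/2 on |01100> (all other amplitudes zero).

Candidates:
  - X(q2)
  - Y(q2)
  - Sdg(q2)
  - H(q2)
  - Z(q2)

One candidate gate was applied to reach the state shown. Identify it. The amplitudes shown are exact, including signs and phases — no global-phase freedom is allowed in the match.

It was Y(q2) that produced the state shown.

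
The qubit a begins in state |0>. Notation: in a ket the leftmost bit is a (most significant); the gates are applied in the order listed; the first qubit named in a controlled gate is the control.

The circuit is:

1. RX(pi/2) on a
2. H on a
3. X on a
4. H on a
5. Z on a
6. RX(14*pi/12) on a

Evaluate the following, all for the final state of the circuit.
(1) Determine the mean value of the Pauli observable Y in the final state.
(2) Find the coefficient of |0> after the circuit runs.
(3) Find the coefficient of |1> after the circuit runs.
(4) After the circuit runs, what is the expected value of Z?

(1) In the final state, Y has expectation sqrt(3)/2. Key observation: the block from step 2 through step 5 cancels to the identity and can be dropped.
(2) |0> carries amplitude -sqrt(3)/2 in the final state.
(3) The final state's coefficient on |1> equals -I/2.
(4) The observable Z averages to 1/2.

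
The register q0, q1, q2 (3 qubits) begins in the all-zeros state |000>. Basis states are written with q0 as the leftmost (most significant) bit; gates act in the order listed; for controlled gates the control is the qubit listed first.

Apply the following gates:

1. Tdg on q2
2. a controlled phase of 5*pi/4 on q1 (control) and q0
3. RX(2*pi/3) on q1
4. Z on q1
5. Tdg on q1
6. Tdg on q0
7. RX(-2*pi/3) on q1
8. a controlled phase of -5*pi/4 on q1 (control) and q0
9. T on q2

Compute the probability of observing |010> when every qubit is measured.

The probability of measuring |010> is 3*sqrt(2)/16 + 3/8.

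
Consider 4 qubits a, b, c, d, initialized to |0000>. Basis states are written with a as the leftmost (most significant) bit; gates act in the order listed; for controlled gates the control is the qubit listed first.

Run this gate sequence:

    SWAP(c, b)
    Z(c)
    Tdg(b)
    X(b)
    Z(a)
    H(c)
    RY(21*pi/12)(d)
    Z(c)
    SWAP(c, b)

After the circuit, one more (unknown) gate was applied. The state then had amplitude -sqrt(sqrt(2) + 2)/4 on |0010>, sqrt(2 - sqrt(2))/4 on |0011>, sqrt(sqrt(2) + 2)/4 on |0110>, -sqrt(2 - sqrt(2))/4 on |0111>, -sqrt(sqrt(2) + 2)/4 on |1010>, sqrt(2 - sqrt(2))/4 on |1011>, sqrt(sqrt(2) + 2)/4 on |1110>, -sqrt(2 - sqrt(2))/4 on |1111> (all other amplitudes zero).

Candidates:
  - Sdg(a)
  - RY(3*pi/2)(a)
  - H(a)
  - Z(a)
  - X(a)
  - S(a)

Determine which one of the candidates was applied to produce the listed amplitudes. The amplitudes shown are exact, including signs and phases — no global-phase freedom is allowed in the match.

The applied gate was H(a).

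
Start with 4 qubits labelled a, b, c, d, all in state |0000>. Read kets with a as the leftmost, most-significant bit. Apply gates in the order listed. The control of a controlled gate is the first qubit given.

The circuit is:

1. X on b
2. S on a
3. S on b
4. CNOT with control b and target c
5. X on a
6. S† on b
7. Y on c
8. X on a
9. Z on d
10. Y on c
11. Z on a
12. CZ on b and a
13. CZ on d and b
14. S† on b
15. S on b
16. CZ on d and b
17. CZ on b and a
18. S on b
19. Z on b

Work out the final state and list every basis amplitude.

The final amplitudes are -I on |0110>, and 0 on every other basis state. Key observation: the block from step 12 through step 17 cancels to the identity and can be dropped.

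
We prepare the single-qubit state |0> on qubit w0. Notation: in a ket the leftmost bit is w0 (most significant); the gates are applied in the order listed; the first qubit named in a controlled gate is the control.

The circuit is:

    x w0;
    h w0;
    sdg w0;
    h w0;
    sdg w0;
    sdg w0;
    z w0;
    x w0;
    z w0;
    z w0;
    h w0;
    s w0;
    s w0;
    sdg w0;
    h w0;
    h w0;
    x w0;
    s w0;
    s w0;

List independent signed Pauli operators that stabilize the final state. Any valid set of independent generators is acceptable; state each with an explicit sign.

One valid set of independent stabilizer generators is -X (any independent generating set of the same group is equally correct).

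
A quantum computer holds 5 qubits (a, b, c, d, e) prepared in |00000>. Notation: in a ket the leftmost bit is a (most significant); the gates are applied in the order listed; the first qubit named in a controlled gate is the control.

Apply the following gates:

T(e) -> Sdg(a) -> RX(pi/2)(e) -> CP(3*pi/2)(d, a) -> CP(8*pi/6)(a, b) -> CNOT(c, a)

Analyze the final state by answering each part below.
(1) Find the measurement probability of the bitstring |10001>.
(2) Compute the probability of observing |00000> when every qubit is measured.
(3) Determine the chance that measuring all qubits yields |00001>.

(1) Outcome |10001> occurs with probability 0.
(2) Outcome |00000> occurs with probability 1/2.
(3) The probability of measuring |00001> is 1/2.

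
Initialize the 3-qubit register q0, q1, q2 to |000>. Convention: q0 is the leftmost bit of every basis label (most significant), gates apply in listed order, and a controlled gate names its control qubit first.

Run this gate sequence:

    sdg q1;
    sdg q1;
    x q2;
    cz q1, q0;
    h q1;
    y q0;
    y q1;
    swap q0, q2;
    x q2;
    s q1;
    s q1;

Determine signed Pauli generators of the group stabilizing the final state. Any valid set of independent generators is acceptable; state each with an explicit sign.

The final state is stabilized by the group generated by +IXI, -ZII, +IIZ; other independent generating sets are equally valid.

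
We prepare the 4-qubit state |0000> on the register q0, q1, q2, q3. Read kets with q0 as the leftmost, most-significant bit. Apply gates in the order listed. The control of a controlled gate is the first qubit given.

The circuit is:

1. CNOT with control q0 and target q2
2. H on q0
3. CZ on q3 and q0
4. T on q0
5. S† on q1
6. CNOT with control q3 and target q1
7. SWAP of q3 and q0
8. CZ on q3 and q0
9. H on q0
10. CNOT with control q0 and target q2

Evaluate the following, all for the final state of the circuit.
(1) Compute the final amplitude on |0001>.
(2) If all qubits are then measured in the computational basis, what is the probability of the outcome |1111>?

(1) |0001> carries amplitude exp(I*pi/4)/2 in the final state.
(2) A full measurement returns |1111> with probability 0.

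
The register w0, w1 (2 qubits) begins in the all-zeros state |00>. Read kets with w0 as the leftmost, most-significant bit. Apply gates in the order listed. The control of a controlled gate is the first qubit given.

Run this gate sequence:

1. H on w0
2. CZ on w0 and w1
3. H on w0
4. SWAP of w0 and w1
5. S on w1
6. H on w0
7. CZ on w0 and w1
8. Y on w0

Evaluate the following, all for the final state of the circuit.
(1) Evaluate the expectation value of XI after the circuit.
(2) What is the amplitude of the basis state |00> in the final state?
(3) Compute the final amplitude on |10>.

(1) In the final state, XI has expectation -1.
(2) The amplitude on |00> is -sqrt(2)*I/2.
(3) The amplitude on |10> is sqrt(2)*I/2.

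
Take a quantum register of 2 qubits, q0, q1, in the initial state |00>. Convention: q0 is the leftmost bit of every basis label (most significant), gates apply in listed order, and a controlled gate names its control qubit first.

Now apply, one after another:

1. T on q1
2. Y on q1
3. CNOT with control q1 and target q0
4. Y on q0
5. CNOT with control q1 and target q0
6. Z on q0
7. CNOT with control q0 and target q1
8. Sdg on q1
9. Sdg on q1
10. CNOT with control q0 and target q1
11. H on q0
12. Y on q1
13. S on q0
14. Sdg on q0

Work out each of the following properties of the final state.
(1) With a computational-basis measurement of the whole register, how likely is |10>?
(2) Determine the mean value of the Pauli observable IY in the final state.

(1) A full measurement returns |10> with probability 1/2.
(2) In the final state, IY has expectation 0.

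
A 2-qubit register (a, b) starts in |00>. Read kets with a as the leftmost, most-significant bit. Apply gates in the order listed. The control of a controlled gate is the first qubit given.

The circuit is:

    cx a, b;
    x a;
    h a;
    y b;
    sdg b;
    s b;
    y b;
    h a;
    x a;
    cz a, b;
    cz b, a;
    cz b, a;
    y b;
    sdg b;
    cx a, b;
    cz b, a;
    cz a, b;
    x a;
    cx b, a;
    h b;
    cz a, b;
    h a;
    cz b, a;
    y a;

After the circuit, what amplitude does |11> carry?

The final state's coefficient on |11> equals -I/2. Key observation: steps 2-9 multiply out to the identity, so the circuit reduces to the remaining gates.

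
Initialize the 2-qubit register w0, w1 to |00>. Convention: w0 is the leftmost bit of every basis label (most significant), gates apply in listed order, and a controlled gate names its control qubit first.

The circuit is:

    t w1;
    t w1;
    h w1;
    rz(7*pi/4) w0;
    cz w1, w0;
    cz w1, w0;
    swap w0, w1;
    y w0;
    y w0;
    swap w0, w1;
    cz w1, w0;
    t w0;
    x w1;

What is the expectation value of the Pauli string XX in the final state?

The expectation value of XX is 0. Key observation: gates 6-11 undo each other exactly, leaving only the rest of the circuit to track.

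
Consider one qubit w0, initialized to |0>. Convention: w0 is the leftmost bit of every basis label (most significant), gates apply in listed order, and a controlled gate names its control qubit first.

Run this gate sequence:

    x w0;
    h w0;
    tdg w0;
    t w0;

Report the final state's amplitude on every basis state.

After the circuit, the state carries amplitude sqrt(2)/2 on |0>, -sqrt(2)/2 on |1>.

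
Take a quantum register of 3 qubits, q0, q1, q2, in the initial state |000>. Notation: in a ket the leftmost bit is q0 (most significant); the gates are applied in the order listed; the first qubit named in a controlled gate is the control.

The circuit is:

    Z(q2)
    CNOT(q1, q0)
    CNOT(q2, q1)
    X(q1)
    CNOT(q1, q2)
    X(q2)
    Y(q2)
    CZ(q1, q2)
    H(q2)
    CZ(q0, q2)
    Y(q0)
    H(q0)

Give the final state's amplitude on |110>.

|110> carries amplitude -1/2 in the final state.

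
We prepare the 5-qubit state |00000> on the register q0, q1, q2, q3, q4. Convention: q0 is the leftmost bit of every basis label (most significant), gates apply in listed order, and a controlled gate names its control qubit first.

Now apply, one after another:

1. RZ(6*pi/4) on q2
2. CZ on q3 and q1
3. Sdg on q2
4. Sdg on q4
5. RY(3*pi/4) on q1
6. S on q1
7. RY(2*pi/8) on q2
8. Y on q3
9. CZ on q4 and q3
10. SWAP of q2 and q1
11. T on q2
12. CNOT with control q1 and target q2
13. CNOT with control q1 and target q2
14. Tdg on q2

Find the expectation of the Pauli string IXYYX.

The expectation value of IXYYX is 0. Key observation: the block from step 11 through step 14 cancels to the identity and can be dropped.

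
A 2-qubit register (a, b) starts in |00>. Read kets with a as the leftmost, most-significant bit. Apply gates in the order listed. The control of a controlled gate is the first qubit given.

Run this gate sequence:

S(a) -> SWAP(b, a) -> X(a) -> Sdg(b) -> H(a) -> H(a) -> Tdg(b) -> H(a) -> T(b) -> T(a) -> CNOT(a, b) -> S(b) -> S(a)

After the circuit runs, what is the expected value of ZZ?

In the final state, ZZ has expectation 1.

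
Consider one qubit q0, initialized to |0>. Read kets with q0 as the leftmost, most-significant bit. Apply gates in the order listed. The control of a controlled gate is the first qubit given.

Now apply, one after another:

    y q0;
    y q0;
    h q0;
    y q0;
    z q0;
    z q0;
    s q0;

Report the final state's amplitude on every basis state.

After the circuit, the state carries amplitude -sqrt(2)*I/2 on |0>, -sqrt(2)/2 on |1>.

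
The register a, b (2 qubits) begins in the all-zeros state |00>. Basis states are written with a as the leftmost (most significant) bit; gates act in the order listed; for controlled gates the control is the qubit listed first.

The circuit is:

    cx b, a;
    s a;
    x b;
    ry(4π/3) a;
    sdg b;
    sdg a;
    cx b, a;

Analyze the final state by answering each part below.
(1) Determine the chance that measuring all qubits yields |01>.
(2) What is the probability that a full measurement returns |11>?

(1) A full measurement returns |01> with probability 3/4.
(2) The probability of measuring |11> is 1/4.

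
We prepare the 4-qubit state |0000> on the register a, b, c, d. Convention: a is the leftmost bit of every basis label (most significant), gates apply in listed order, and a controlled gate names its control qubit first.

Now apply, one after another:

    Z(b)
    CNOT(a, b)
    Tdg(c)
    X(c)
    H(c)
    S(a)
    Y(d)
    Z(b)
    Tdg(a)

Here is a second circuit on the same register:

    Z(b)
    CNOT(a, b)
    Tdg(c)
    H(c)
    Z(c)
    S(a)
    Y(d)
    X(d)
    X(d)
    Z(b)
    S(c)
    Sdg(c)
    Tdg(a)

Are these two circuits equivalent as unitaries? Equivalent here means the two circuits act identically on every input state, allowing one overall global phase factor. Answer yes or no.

Yes — the two circuits implement the same unitary up to a global phase.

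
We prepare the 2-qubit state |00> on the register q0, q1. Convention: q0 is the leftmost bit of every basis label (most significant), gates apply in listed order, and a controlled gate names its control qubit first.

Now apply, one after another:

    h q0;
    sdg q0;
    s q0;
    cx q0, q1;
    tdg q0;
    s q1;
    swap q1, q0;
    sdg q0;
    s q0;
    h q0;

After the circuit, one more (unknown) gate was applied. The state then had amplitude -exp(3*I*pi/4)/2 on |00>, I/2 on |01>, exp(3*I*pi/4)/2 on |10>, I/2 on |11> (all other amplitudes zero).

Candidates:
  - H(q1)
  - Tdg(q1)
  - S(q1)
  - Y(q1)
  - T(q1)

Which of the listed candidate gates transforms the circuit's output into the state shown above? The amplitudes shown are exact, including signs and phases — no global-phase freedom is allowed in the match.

The unique candidate consistent with the amplitudes is Y(q1).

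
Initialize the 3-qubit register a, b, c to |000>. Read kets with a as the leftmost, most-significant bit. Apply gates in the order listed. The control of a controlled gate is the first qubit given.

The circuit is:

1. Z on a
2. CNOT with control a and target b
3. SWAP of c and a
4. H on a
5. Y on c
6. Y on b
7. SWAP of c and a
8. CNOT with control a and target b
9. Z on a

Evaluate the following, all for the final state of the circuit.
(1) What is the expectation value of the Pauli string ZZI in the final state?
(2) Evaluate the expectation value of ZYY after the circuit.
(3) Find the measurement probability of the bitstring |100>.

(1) In the final state, ZZI has expectation -1.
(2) The expectation value of ZYY is 0.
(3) A full measurement returns |100> with probability 1/2.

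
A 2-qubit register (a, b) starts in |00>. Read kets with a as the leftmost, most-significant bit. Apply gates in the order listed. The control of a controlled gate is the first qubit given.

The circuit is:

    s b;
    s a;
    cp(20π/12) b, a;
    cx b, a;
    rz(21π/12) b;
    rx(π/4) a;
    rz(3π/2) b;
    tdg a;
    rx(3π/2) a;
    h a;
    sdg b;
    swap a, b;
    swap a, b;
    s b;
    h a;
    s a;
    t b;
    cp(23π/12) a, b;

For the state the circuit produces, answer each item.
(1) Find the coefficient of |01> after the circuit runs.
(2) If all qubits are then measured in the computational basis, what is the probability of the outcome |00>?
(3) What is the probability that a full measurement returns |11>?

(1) The final state's coefficient on |01> equals 0.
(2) The probability of measuring |00> is 3/4.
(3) Outcome |11> occurs with probability 0.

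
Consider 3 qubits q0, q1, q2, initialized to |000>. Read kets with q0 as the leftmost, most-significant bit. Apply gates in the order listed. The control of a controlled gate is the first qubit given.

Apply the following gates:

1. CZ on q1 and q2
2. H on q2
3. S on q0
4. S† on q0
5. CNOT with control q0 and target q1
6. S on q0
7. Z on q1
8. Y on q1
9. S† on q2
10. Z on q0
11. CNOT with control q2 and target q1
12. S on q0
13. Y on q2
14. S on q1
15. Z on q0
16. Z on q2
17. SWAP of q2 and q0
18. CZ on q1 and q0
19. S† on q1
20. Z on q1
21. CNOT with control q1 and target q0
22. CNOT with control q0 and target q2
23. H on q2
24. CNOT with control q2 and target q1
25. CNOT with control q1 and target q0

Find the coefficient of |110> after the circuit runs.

The amplitude on |110> is 1/2.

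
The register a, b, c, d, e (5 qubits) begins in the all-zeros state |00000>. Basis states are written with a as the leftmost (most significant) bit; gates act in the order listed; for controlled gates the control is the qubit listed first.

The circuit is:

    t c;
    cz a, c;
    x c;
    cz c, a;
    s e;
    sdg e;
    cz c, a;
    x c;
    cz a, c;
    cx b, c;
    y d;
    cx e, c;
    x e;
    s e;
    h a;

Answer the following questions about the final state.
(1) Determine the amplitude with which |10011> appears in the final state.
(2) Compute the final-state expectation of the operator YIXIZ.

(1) The final state's coefficient on |10011> equals -sqrt(2)/2.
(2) The expectation value of YIXIZ is 0.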